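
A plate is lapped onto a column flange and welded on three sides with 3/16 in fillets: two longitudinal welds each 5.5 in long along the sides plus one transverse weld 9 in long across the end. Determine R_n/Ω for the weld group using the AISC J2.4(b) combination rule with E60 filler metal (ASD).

R_n/Ω ≈ 54.5 kip

E60XX → F_EXX = 60 ksi.
t_e = 0.707 × 0.1875 = 0.1326 in.
R_nwl = 0.6 × 60 × 0.1326 × 11 = 52.49 kip (longitudinal, 2 welds).
R_nwt = 0.6 × 60 × 0.1326 × 9 = 42.95 kip (transverse, base value).
(i) R_nwl + R_nwt = 95.44 kip; (ii) 0.85 R_nwl + 1.5 R_nwt = 109 kip.
R_n = max = 109 kip [governs: (ii)]; R_n/Ω = 54.52 kip.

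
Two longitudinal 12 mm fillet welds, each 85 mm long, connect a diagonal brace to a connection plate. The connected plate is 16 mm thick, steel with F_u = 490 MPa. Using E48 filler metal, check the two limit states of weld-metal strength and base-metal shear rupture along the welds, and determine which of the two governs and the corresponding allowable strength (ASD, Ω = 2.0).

E48XX → F_EXX = 480 MPa.
t_e = 0.707 × 12 = 8.484 mm; L = 170 mm.
Weld metal: R_n/Ω = (1/2.0) × 0.6 × 480 × 8.484 × 170 × 10⁻³ = 207.7 kN.
Base metal (shear rupture): R_n/Ω = (1/2.0) × 0.6 × 490 × 16 × 170 × 10⁻³ = 399.8 kN.
Governing: weld metal.

R_n/Ω ≈ 208 kN (weld metal governs)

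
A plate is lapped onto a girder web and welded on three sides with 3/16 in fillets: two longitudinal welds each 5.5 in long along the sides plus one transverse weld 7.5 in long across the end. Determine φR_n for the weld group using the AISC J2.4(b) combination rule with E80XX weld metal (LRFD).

E80XX → F_EXX = 80 ksi.
t_e = 0.707 × 0.1875 = 0.1326 in.
R_nwl = 0.6 × 80 × 0.1326 × 11 = 69.99 kip (longitudinal, 2 welds).
R_nwt = 0.6 × 80 × 0.1326 × 7.5 = 47.72 kip (transverse, base value).
(i) R_nwl + R_nwt = 117.7 kip; (ii) 0.85 R_nwl + 1.5 R_nwt = 131.1 kip.
R_n = max = 131.1 kip [governs: (ii)]; φR_n = 98.31 kip.

φR_n ≈ 98.3 kip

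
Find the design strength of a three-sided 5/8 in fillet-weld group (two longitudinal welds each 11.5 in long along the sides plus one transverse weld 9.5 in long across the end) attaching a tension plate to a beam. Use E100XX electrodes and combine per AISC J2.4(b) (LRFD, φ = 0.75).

φR_n ≈ 672 kips

E100XX → F_EXX = 100 ksi.
t_e = 0.707 × 0.625 = 0.4419 in.
R_nwl = 0.6 × 100 × 0.4419 × 23 = 609.8 kips (longitudinal, 2 welds).
R_nwt = 0.6 × 100 × 0.4419 × 9.5 = 251.9 kips (transverse, base value).
(i) R_nwl + R_nwt = 861.7 kips; (ii) 0.85 R_nwl + 1.5 R_nwt = 896.1 kips.
R_n = max = 896.1 kips [governs: (ii)]; φR_n = 672.1 kips.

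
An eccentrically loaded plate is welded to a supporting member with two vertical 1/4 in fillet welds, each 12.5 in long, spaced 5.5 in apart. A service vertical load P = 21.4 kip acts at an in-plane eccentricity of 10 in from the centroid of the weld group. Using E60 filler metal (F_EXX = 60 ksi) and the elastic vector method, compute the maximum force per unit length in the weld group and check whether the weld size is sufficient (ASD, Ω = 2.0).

f_max ≈ 3.28 kip/in; NOT adequate

Total weld length L_w = 25 in. Treat welds as unit-width lines.
Polar moment about centroid: J = 2[d³/12 + d(b/2)²] = 2[12.5³/12 + 12.5×2.75²] = 514.6 in³.
Direct shear f_v = P/L_w = 21.4 / 25 = 0.856 kip/in (vertical).
Torsion M = P·e = 21.4 × 10 = 214 kip·in.
Critical point at (x, y) = (2.75, 6.25) from centroid. f_tx = M·y/J = 2.599 kip/in; f_ty = M·x/J = 1.144 kip/in.
Resultant f_max = √[f_tx² + (f_v + f_ty)²] = √[2.599² + (0.856 + 1.144)²] = 3.279 kip/in.
Capacity per unit length: r_n/Ω = (1/2.0) × 0.6 × 60 × (0.707 × 0.25) = 3.181 kip/in.
3.279 > 3.181 → NOT adequate.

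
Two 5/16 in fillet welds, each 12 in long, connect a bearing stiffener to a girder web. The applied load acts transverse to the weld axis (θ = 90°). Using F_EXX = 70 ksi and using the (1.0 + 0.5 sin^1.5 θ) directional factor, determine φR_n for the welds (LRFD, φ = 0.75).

t_e = 0.707 × 0.3125 = 0.2209 in; A_we = 0.2209 × 24 = 5.302 in².
Directional factor: 1.0 + 0.5 sin^1.5(90°) = 1.5.
F_nw = 0.6 × 70 × 1.5 = 63 ksi.
φR_n = 0.75 × 63 × 5.302 = 250.5 kip.

φR_n ≈ 251 kip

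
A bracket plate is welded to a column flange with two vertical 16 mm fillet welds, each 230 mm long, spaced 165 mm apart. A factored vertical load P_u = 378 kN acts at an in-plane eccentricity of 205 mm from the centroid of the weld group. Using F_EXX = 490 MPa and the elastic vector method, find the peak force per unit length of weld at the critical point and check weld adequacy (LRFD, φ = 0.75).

f_max ≈ 2690 N/mm; NOT adequate

Total weld length L_w = 460 mm. Treat welds as unit-width lines.
Polar moment about centroid: J = 2[d³/12 + d(b/2)²] = 2[230³/12 + 230×82.5²] = 5159000 mm³.
Direct shear f_v = P/L_w = 378×10³ / 460 = 821.7 N/mm (vertical).
Torsion M = P·e = 378×10³ × 205 = 77490000 N·mm.
Critical point at (x, y) = (82.5, 115) from centroid. f_tx = M·y/J = 1727 N/mm; f_ty = M·x/J = 1239 N/mm.
Resultant f_max = √[f_tx² + (f_v + f_ty)²] = √[1727² + (821.7 + 1239)²] = 2689 N/mm.
Capacity per unit length: φr_n = 0.75 × 0.6 × 490 × (0.707 × 16) = 2494 N/mm.
2689 > 2494 → NOT adequate.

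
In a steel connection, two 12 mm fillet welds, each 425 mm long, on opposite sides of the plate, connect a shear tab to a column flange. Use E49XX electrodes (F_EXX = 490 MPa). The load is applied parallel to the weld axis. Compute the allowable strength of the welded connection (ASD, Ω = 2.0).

Effective throat t_e = 0.707 × 12 = 8.484 mm.
Total length L = 850 mm; A_we = 8.484 × 850 = 7211 mm².
F_nw = 0.6 F_EXX = 0.6 × 490 = 294 MPa.
R_n = 294 × 7211 × 10⁻³ = 2120 kN; R_n/Ω = 2120/2.0 = 1060 kN.

R_n/Ω ≈ 1060 kN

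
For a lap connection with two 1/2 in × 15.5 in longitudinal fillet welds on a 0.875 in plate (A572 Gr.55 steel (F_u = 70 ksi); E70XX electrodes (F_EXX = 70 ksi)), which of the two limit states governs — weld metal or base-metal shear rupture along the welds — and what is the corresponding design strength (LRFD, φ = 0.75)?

t_e = 0.707 × 0.5 = 0.3535 in; L = 31 in.
Weld metal: φR_n = 0.75 × 0.6 × 70 × 0.3535 × 31 = 345.2 kips.
Base metal (shear rupture): φR_n = 0.75 × 0.6 × 70 × 0.875 × 31 = 854.4 kips.
Governing: weld metal.

φR_n ≈ 345 kips (weld metal governs)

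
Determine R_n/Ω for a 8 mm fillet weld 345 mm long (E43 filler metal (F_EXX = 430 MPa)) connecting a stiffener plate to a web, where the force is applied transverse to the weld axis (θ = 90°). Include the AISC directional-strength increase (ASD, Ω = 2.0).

R_n/Ω ≈ 378 kN

t_e = 0.707 × 8 = 5.656 mm; A_we = 5.656 × 345 = 1951 mm².
Directional factor: 1.0 + 0.5 sin^1.5(90°) = 1.5.
F_nw = 0.6 × 430 × 1.5 = 387 MPa.
R_n/Ω = (387 × 1951) / 2.0 × 10⁻³ = 377.6 kN.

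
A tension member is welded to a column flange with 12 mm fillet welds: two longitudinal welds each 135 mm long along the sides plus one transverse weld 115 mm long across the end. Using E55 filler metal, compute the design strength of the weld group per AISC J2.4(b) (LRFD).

E55XX → F_EXX = 550 MPa.
t_e = 0.707 × 12 = 8.484 mm.
R_nwl = 0.6 × 550 × 8.484 × 270 × 10⁻³ = 755.9 kN (longitudinal, 2 welds).
R_nwt = 0.6 × 550 × 8.484 × 115 × 10⁻³ = 322 kN (transverse, base value).
(i) R_nwl + R_nwt = 1078 kN; (ii) 0.85 R_nwl + 1.5 R_nwt = 1125 kN.
R_n = max = 1125 kN [governs: (ii)]; φR_n = 844.1 kN.

φR_n ≈ 844 kN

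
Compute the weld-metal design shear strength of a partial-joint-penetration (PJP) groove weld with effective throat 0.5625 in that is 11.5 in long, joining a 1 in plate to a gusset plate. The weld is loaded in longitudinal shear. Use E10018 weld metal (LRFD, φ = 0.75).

φR_n ≈ 291 kips

E100XX → F_EXX = 100 ksi.
Effective throat (given) t_e = 0.5625 in.
A_we = 0.5625 × 11.5 = 6.469 in².
F_nw = 0.6 F_EXX = 60 ksi.
φR_n = 0.75 × 60 × 6.469 = 291.1 kips.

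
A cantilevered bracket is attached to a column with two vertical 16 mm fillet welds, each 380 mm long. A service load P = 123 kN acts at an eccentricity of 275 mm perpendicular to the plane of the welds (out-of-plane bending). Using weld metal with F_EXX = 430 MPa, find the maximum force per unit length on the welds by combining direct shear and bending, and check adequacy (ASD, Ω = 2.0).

L_w = 2 × 380 = 760 mm; section modulus (unit throat) S = 2 × L²/6 = 48130 mm².
Direct shear f_v = P/L_w = 123×10³/760 = 161.8 N/mm.
Moment M = P × e = 123×10³ × 275 = 33825000 N·mm; bending f_b = M/S = 702.7 N/mm.
f_max = √(f_v² + f_b²) = √(161.8² + 702.7²) = 721.1 N/mm.
r_n/Ω = (1/2.0) × 0.6 × 430 × (0.707 × 16) = 1459 N/mm → adequate.

f_max ≈ 721 N/mm; adequate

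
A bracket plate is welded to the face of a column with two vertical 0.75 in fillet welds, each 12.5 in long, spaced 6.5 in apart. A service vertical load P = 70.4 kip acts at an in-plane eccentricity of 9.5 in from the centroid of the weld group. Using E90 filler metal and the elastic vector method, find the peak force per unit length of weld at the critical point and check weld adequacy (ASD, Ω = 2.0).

E90XX → F_EXX = 90 ksi.
Total weld length L_w = 25 in. Treat welds as unit-width lines.
Polar moment about centroid: J = 2[d³/12 + d(b/2)²] = 2[12.5³/12 + 12.5×3.25²] = 589.6 in³.
Direct shear f_v = P/L_w = 70.4 / 25 = 2.816 kip/in (vertical).
Torsion M = P·e = 70.4 × 9.5 = 668.8 kip·in.
Critical point at (x, y) = (3.25, 6.25) from centroid. f_tx = M·y/J = 7.09 kip/in; f_ty = M·x/J = 3.687 kip/in.
Resultant f_max = √[f_tx² + (f_v + f_ty)²] = √[7.09² + (2.816 + 3.687)²] = 9.62 kip/in.
Capacity per unit length: r_n/Ω = (1/2.0) × 0.6 × 90 × (0.707 × 0.75) = 14.32 kip/in.
9.62 ≤ 14.32 → adequate.

f_max ≈ 9.62 kip/in; adequate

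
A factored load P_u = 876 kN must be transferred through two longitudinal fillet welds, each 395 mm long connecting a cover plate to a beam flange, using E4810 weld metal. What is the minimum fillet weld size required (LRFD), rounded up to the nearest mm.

w = 8 mm

E48XX → F_EXX = 480 MPa.
Total weld length L = 790 mm.
Required throat t_e = P_u / (φ × 0.6 F_EXX × L) = 876 / (0.75 × 0.6 × 480 × 790 × 10⁻³) = 5.134 mm.
Required leg w = t_e / 0.707 = 7.261 mm → use 8 mm.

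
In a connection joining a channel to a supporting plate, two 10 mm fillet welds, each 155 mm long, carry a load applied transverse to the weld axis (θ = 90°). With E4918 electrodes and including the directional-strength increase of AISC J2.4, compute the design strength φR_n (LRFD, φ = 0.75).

φR_n ≈ 725 kN

E49XX → F_EXX = 490 MPa.
t_e = 0.707 × 10 = 7.07 mm; A_we = 7.07 × 310 = 2192 mm².
Directional factor: 1.0 + 0.5 sin^1.5(90°) = 1.5.
F_nw = 0.6 × 490 × 1.5 = 441 MPa.
φR_n = 0.75 × 441 × 2192 × 10⁻³ = 724.9 kN.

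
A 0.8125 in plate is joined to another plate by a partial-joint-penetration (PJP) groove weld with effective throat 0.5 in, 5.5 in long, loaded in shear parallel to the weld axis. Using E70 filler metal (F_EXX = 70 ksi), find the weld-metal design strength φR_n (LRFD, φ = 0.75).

φR_n ≈ 86.6 kip

Effective throat (given) t_e = 0.5 in.
A_we = 0.5 × 5.5 = 2.75 in².
F_nw = 0.6 F_EXX = 42 ksi.
φR_n = 0.75 × 42 × 2.75 = 86.62 kip.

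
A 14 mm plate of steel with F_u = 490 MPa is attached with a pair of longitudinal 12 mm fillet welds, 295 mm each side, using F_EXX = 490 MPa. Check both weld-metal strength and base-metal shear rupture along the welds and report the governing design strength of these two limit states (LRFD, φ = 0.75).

φR_n ≈ 1100 kN (weld metal governs)

t_e = 0.707 × 12 = 8.484 mm; L = 590 mm.
Weld metal: φR_n = 0.75 × 0.6 × 490 × 8.484 × 590 × 10⁻³ = 1104 kN.
Base metal (shear rupture): φR_n = 0.75 × 0.6 × 490 × 14 × 590 × 10⁻³ = 1821 kN.
Governing: weld metal.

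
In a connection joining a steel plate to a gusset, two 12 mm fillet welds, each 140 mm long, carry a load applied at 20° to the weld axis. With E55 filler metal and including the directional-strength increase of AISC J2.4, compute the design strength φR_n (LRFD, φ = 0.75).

φR_n ≈ 647 kN

E55XX → F_EXX = 550 MPa.
t_e = 0.707 × 12 = 8.484 mm; A_we = 8.484 × 280 = 2376 mm².
Directional factor: 1.0 + 0.5 sin^1.5(20°) = 1.1.
F_nw = 0.6 × 550 × 1.1 = 363 MPa.
φR_n = 0.75 × 363 × 2376 × 10⁻³ = 646.7 kN.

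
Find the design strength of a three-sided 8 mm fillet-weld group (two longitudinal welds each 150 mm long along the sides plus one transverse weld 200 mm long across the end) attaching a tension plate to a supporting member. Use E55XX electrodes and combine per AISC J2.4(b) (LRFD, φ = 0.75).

E55XX → F_EXX = 550 MPa.
t_e = 0.707 × 8 = 5.656 mm.
R_nwl = 0.6 × 550 × 5.656 × 300 × 10⁻³ = 559.9 kN (longitudinal, 2 welds).
R_nwt = 0.6 × 550 × 5.656 × 200 × 10⁻³ = 373.3 kN (transverse, base value).
(i) R_nwl + R_nwt = 933.2 kN; (ii) 0.85 R_nwl + 1.5 R_nwt = 1036 kN.
R_n = max = 1036 kN [governs: (ii)]; φR_n = 776.9 kN.

φR_n ≈ 777 kN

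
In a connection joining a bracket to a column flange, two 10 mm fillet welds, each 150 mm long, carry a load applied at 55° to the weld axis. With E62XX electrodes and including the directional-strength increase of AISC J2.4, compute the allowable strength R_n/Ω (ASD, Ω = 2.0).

E62XX → F_EXX = 620 MPa.
t_e = 0.707 × 10 = 7.07 mm; A_we = 7.07 × 300 = 2121 mm².
Directional factor: 1.0 + 0.5 sin^1.5(55°) = 1.371.
F_nw = 0.6 × 620 × 1.371 = 509.9 MPa.
R_n/Ω = (509.9 × 2121) / 2.0 × 10⁻³ = 540.7 kN.

R_n/Ω ≈ 541 kN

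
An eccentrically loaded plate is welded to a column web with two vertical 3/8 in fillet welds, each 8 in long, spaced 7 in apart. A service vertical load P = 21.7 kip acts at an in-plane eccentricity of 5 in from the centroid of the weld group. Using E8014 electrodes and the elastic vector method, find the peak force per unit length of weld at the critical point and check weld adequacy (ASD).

E80XX → F_EXX = 80 ksi.
Total weld length L_w = 16 in. Treat welds as unit-width lines.
Polar moment about centroid: J = 2[d³/12 + d(b/2)²] = 2[8³/12 + 8×3.5²] = 281.3 in³.
Direct shear f_v = P/L_w = 21.7 / 16 = 1.356 kip/in (vertical).
Torsion M = P·e = 21.7 × 5 = 108.5 kip·in.
Critical point at (x, y) = (3.5, 4) from centroid. f_tx = M·y/J = 1.543 kip/in; f_ty = M·x/J = 1.35 kip/in.
Resultant f_max = √[f_tx² + (f_v + f_ty)²] = √[1.543² + (1.356 + 1.35)²] = 3.115 kip/in.
Capacity per unit length: r_n/Ω = (1/2.0) × 0.6 × 80 × (0.707 × 0.375) = 6.363 kip/in.
3.115 ≤ 6.363 → adequate.

f_max ≈ 3.11 kip/in; adequate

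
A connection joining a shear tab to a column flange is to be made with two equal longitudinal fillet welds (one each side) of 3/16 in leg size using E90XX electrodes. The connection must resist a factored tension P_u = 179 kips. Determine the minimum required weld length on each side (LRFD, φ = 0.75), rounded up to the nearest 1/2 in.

L = 17 in on each side

E90XX → F_EXX = 90 ksi.
Throat t_e = 0.707 × 0.1875 = 0.1326 in.
φr_n = 0.75 × 0.6 × 90 × 0.1326 = 5.369 kips/in.
L_req = P_u / φr_n = 179 / 5.369 = 33.34 in total.
Per side: 33.34 / 2 = 16.67 in.
Round up → use L = 17 in on each side.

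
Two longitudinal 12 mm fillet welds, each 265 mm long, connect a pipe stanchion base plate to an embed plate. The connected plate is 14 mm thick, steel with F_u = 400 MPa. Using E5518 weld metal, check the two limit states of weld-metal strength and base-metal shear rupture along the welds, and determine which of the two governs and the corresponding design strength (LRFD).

φR_n ≈ 1110 kN (weld metal governs)

E55XX → F_EXX = 550 MPa.
t_e = 0.707 × 12 = 8.484 mm; L = 530 mm.
Weld metal: φR_n = 0.75 × 0.6 × 550 × 8.484 × 530 × 10⁻³ = 1113 kN.
Base metal (shear rupture): φR_n = 0.75 × 0.6 × 400 × 14 × 530 × 10⁻³ = 1336 kN.
Governing: weld metal.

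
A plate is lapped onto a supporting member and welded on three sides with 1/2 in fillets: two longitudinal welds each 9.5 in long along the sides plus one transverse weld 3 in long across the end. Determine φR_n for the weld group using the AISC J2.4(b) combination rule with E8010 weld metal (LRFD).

E80XX → F_EXX = 80 ksi.
t_e = 0.707 × 0.5 = 0.3535 in.
R_nwl = 0.6 × 80 × 0.3535 × 19 = 322.4 kip (longitudinal, 2 welds).
R_nwt = 0.6 × 80 × 0.3535 × 3 = 50.9 kip (transverse, base value).
(i) R_nwl + R_nwt = 373.3 kip; (ii) 0.85 R_nwl + 1.5 R_nwt = 350.4 kip.
R_n = max = 373.3 kip [governs: (i)]; φR_n = 280 kip.

φR_n ≈ 280 kip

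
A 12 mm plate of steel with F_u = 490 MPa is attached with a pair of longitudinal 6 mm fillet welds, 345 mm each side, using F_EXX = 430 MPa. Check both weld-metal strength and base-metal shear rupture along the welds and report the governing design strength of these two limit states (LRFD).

t_e = 0.707 × 6 = 4.242 mm; L = 690 mm.
Weld metal: φR_n = 0.75 × 0.6 × 430 × 4.242 × 690 × 10⁻³ = 566.4 kN.
Base metal (shear rupture): φR_n = 0.75 × 0.6 × 490 × 12 × 690 × 10⁻³ = 1826 kN.
Governing: weld metal.

φR_n ≈ 566 kN (weld metal governs)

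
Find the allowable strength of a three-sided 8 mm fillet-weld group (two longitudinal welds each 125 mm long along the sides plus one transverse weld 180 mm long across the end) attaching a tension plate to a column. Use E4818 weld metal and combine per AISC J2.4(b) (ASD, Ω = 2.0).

R_n/Ω ≈ 393 kN

E48XX → F_EXX = 480 MPa.
t_e = 0.707 × 8 = 5.656 mm.
R_nwl = 0.6 × 480 × 5.656 × 250 × 10⁻³ = 407.2 kN (longitudinal, 2 welds).
R_nwt = 0.6 × 480 × 5.656 × 180 × 10⁻³ = 293.2 kN (transverse, base value).
(i) R_nwl + R_nwt = 700.4 kN; (ii) 0.85 R_nwl + 1.5 R_nwt = 786 kN.
R_n = max = 786 kN [governs: (ii)]; R_n/Ω = 393 kN.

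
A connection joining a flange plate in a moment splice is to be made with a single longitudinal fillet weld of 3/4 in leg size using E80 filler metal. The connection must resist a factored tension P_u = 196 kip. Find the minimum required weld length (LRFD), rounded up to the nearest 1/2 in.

E80XX → F_EXX = 80 ksi.
Throat t_e = 0.707 × 0.75 = 0.5302 in.
φr_n = 0.75 × 0.6 × 80 × 0.5302 = 19.09 kip/in.
L_req = P_u / φr_n = 196 / 19.09 = 10.27 in total.
Round up → use L = 10.5 in.

L = 10.5 in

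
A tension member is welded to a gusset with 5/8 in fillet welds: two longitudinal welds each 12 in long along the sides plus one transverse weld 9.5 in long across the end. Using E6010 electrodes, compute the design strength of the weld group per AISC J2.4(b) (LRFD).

E60XX → F_EXX = 60 ksi.
t_e = 0.707 × 0.625 = 0.4419 in.
R_nwl = 0.6 × 60 × 0.4419 × 24 = 381.8 kip (longitudinal, 2 welds).
R_nwt = 0.6 × 60 × 0.4419 × 9.5 = 151.1 kip (transverse, base value).
(i) R_nwl + R_nwt = 532.9 kip; (ii) 0.85 R_nwl + 1.5 R_nwt = 551.2 kip.
R_n = max = 551.2 kip [governs: (ii)]; φR_n = 413.4 kip.

φR_n ≈ 413 kip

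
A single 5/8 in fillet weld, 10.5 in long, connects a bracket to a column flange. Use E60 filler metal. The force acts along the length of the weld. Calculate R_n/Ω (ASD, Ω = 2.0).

R_n/Ω ≈ 83.5 kip

E60XX → F_EXX = 60 ksi.
Effective throat t_e = 0.707 × 0.625 = 0.4419 in.
Total length L = 10.5 in; A_we = 0.4419 × 10.5 = 4.64 in².
F_nw = 0.6 F_EXX = 0.6 × 60 = 36 ksi.
R_n = 36 × 4.64 = 167 kip; R_n/Ω = 167/2.0 = 83.51 kip.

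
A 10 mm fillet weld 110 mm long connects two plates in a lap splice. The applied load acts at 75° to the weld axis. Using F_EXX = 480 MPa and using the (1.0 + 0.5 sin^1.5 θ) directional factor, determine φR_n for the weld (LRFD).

t_e = 0.707 × 10 = 7.07 mm; A_we = 7.07 × 110 = 777.7 mm².
Directional factor: 1.0 + 0.5 sin^1.5(75°) = 1.475.
F_nw = 0.6 × 480 × 1.475 = 424.7 MPa.
φR_n = 0.75 × 424.7 × 777.7 × 10⁻³ = 247.7 kN.

φR_n ≈ 248 kN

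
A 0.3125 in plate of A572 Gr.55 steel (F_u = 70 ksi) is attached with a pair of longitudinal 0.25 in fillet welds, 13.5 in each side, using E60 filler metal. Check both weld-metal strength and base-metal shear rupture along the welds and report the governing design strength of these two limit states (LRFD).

φR_n ≈ 129 kip (weld metal governs)

E60XX → F_EXX = 60 ksi.
t_e = 0.707 × 0.25 = 0.1767 in; L = 27 in.
Weld metal: φR_n = 0.75 × 0.6 × 60 × 0.1767 × 27 = 128.9 kip.
Base metal (shear rupture): φR_n = 0.75 × 0.6 × 70 × 0.3125 × 27 = 265.8 kip.
Governing: weld metal.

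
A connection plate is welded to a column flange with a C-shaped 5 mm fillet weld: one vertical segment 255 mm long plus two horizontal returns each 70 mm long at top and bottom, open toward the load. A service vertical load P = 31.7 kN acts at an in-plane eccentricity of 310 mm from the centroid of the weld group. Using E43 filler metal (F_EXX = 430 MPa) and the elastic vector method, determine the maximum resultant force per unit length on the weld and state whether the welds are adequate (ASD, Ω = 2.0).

f_max ≈ 399 N/mm; adequate

Total weld length L_w = 395 mm. Treat welds as unit-width lines.
Centroid: x̄ = 2×70×35 / 395 = 12.41 mm from the vertical weld.
Polar moment about centroid: J = I_x + I_y = [255³/12 + 2×70×127.5²] + [255×12.41² + 2(70³/12 + 70×22.59²)] = 3826000 mm³.
Direct shear f_v = P/L_w = 31.7×10³ / 395 = 80.25 N/mm (vertical).
Torsion M = P·e = 31.7×10³ × 310 = 9827000 N·mm.
Critical point at (x, y) = (57.59, 127.5) from centroid. f_tx = M·y/J = 327.5 N/mm; f_ty = M·x/J = 147.9 N/mm.
Resultant f_max = √[f_tx² + (f_v + f_ty)²] = √[327.5² + (80.25 + 147.9)²] = 399.2 N/mm.
Capacity per unit length: r_n/Ω = (1/2.0) × 0.6 × 430 × (0.707 × 5) = 456 N/mm.
399.2 ≤ 456 → adequate.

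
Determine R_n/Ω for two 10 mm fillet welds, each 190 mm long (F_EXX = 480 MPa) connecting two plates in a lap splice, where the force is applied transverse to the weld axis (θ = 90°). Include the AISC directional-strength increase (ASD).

t_e = 0.707 × 10 = 7.07 mm; A_we = 7.07 × 380 = 2687 mm².
Directional factor: 1.0 + 0.5 sin^1.5(90°) = 1.5.
F_nw = 0.6 × 480 × 1.5 = 432 MPa.
R_n/Ω = (432 × 2687) / 2.0 × 10⁻³ = 580.3 kN.

R_n/Ω ≈ 580 kN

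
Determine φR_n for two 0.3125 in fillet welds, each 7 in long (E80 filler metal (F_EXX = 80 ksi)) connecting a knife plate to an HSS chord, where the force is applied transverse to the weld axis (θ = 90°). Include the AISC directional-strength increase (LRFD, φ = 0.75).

t_e = 0.707 × 0.3125 = 0.2209 in; A_we = 0.2209 × 14 = 3.093 in².
Directional factor: 1.0 + 0.5 sin^1.5(90°) = 1.5.
F_nw = 0.6 × 80 × 1.5 = 72 ksi.
φR_n = 0.75 × 72 × 3.093 = 167 kips.

φR_n ≈ 167 kips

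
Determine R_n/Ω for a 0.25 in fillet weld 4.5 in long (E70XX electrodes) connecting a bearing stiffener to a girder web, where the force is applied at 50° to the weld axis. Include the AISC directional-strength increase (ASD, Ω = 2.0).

R_n/Ω ≈ 22.3 kips

E70XX → F_EXX = 70 ksi.
t_e = 0.707 × 0.25 = 0.1767 in; A_we = 0.1767 × 4.5 = 0.7954 in².
Directional factor: 1.0 + 0.5 sin^1.5(50°) = 1.335.
F_nw = 0.6 × 70 × 1.335 = 56.08 ksi.
R_n/Ω = (56.08 × 0.7954) / 2.0 = 22.3 kips.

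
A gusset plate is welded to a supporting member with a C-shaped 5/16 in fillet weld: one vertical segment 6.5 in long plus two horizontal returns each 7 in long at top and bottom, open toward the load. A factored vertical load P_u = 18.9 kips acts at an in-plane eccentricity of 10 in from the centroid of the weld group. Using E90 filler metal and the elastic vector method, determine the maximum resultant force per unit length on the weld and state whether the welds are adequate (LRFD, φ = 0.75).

f_max ≈ 4.56 kip/in; adequate

E90XX → F_EXX = 90 ksi.
Total weld length L_w = 20.5 in. Treat welds as unit-width lines.
Centroid: x̄ = 2×7×3.5 / 20.5 = 2.39 in from the vertical weld.
Polar moment about centroid: J = I_x + I_y = [6.5³/12 + 2×7×3.25²] + [6.5×2.39² + 2(7³/12 + 7×1.11²)] = 282.3 in³.
Direct shear f_v = P/L_w = 18.9 / 20.5 = 0.922 kip/in (vertical).
Torsion M = P·e = 18.9 × 10 = 189 kip·in.
Critical point at (x, y) = (4.61, 3.25) from centroid. f_tx = M·y/J = 2.176 kip/in; f_ty = M·x/J = 3.086 kip/in.
Resultant f_max = √[f_tx² + (f_v + f_ty)²] = √[2.176² + (0.922 + 3.086)²] = 4.561 kip/in.
Capacity per unit length: φr_n = 0.75 × 0.6 × 90 × (0.707 × 0.3125) = 8.948 kip/in.
4.561 ≤ 8.948 → adequate.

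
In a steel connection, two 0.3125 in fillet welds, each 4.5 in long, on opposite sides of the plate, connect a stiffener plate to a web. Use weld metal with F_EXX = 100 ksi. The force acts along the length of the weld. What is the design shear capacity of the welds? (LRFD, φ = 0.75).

Effective throat t_e = 0.707 × 0.3125 = 0.2209 in.
Total length L = 9 in; A_we = 0.2209 × 9 = 1.988 in².
F_nw = 0.6 F_EXX = 0.6 × 100 = 60 ksi.
φR_n = 0.75 × 60 × 1.988 = 89.48 kip.

φR_n ≈ 89.5 kip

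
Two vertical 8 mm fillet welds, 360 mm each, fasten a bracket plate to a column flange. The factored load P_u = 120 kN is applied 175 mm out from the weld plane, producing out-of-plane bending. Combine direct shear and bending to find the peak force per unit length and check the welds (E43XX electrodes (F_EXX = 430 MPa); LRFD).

L_w = 2 × 360 = 720 mm; section modulus (unit throat) S = 2 × L²/6 = 43200 mm².
Direct shear f_v = P/L_w = 120×10³/720 = 166.7 N/mm.
Moment M = P × e = 120×10³ × 175 = 21000000 N·mm; bending f_b = M/S = 486.1 N/mm.
f_max = √(f_v² + f_b²) = √(166.7² + 486.1²) = 513.9 N/mm.
φr_n = 0.75 × 0.6 × 430 × (0.707 × 8) = 1094 N/mm → adequate.

f_max ≈ 514 N/mm; adequate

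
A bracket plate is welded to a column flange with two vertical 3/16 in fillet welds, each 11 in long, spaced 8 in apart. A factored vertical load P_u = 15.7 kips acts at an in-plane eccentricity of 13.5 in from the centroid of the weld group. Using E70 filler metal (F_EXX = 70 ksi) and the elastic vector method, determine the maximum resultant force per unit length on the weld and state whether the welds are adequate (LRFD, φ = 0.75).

Total weld length L_w = 22 in. Treat welds as unit-width lines.
Polar moment about centroid: J = 2[d³/12 + d(b/2)²] = 2[11³/12 + 11×4²] = 573.8 in³.
Direct shear f_v = P/L_w = 15.7 / 22 = 0.7136 kip/in (vertical).
Torsion M = P·e = 15.7 × 13.5 = 211.95 kip·in.
Critical point at (x, y) = (4, 5.5) from centroid. f_tx = M·y/J = 2.031 kip/in; f_ty = M·x/J = 1.477 kip/in.
Resultant f_max = √[f_tx² + (f_v + f_ty)²] = √[2.031² + (0.7136 + 1.477)²] = 2.988 kip/in.
Capacity per unit length: φr_n = 0.75 × 0.6 × 70 × (0.707 × 0.1875) = 4.176 kip/in.
2.988 ≤ 4.176 → adequate.

f_max ≈ 2.99 kip/in; adequate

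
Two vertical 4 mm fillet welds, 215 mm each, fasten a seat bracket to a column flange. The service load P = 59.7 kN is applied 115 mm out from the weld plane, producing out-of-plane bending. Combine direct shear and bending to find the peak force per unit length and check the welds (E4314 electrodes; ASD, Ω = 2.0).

E43XX → F_EXX = 430 MPa.
L_w = 2 × 215 = 430 mm; section modulus (unit throat) S = 2 × L²/6 = 15410 mm².
Direct shear f_v = P/L_w = 59.7×10³/430 = 138.8 N/mm.
Moment M = P × e = 59.7×10³ × 115 = 6865500 N·mm; bending f_b = M/S = 445.6 N/mm.
f_max = √(f_v² + f_b²) = √(138.8² + 445.6²) = 466.7 N/mm.
r_n/Ω = (1/2.0) × 0.6 × 430 × (0.707 × 4) = 364.8 N/mm → NOT adequate.

f_max ≈ 467 N/mm; NOT adequate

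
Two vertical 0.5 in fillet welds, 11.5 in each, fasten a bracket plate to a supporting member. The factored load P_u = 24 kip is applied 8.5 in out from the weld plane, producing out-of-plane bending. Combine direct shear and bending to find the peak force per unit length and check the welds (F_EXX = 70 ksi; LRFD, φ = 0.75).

L_w = 2 × 11.5 = 23 in; section modulus (unit throat) S = 2 × L²/6 = 44.08 in².
Direct shear f_v = P/L_w = 24/23 = 1.043 kip/in.
Moment M = P × e = 24 × 8.5 = 204 kip·in; bending f_b = M/S = 4.628 kip/in.
f_max = √(f_v² + f_b²) = √(1.043² + 4.628²) = 4.744 kip/in.
φr_n = 0.75 × 0.6 × 70 × (0.707 × 0.5) = 11.14 kip/in → adequate.

f_max ≈ 4.74 kip/in; adequate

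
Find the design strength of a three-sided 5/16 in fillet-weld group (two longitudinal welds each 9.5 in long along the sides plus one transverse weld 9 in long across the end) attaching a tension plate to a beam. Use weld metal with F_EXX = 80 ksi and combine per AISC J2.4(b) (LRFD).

t_e = 0.707 × 0.3125 = 0.2209 in.
R_nwl = 0.6 × 80 × 0.2209 × 19 = 201.5 kip (longitudinal, 2 welds).
R_nwt = 0.6 × 80 × 0.2209 × 9 = 95.44 kip (transverse, base value).
(i) R_nwl + R_nwt = 296.9 kip; (ii) 0.85 R_nwl + 1.5 R_nwt = 314.4 kip.
R_n = max = 314.4 kip [governs: (ii)]; φR_n = 235.8 kip.

φR_n ≈ 236 kip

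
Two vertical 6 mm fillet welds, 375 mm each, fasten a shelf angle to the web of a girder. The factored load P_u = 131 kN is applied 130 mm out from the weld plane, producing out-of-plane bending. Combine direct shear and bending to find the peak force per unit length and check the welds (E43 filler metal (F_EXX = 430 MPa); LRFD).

L_w = 2 × 375 = 750 mm; section modulus (unit throat) S = 2 × L²/6 = 46880 mm².
Direct shear f_v = P/L_w = 131×10³/750 = 174.7 N/mm.
Moment M = P × e = 131×10³ × 130 = 17030000 N·mm; bending f_b = M/S = 363.3 N/mm.
f_max = √(f_v² + f_b²) = √(174.7² + 363.3²) = 403.1 N/mm.
φr_n = 0.75 × 0.6 × 430 × (0.707 × 6) = 820.8 N/mm → adequate.

f_max ≈ 403 N/mm; adequate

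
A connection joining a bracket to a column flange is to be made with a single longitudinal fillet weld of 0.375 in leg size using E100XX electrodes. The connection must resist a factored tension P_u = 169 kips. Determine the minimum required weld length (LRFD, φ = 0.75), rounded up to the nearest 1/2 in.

L = 14.5 in

E100XX → F_EXX = 100 ksi.
Throat t_e = 0.707 × 0.375 = 0.2651 in.
φr_n = 0.75 × 0.6 × 100 × 0.2651 = 11.93 kips/in.
L_req = P_u / φr_n = 169 / 11.93 = 14.17 in total.
Round up → use L = 14.5 in.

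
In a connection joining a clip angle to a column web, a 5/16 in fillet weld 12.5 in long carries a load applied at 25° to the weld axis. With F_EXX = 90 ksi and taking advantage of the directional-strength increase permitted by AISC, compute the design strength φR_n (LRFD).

φR_n ≈ 127 kip

t_e = 0.707 × 0.3125 = 0.2209 in; A_we = 0.2209 × 12.5 = 2.762 in².
Directional factor: 1.0 + 0.5 sin^1.5(25°) = 1.137.
F_nw = 0.6 × 90 × 1.137 = 61.42 ksi.
φR_n = 0.75 × 61.42 × 2.762 = 127.2 kip.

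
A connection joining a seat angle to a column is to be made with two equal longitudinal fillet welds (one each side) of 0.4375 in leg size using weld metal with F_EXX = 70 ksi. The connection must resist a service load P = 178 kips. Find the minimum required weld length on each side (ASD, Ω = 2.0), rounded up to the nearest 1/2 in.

Throat t_e = 0.707 × 0.4375 = 0.3093 in.
r_n/Ω = (0.6 × 70 × 0.3093) / 2.0 = 6.496 kip/in.
L_req = P / (r_n/Ω) = 178 / 6.496 = 27.4 in total.
Per side: 27.4 / 2 = 13.7 in.
Round up → use L = 14 in on each side.

L = 14 in on each side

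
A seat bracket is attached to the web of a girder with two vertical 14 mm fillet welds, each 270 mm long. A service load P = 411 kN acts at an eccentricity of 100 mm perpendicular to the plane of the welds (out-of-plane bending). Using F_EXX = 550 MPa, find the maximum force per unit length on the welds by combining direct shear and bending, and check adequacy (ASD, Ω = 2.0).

L_w = 2 × 270 = 540 mm; section modulus (unit throat) S = 2 × L²/6 = 24300 mm².
Direct shear f_v = P/L_w = 411×10³/540 = 761.1 N/mm.
Moment M = P × e = 411×10³ × 100 = 41100000 N·mm; bending f_b = M/S = 1691 N/mm.
f_max = √(f_v² + f_b²) = √(761.1² + 1691²) = 1855 N/mm.
r_n/Ω = (1/2.0) × 0.6 × 550 × (0.707 × 14) = 1633 N/mm → NOT adequate.

f_max ≈ 1850 N/mm; NOT adequate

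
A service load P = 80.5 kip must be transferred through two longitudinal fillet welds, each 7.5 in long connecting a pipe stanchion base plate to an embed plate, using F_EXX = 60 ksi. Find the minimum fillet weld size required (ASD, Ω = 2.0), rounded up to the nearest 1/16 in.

w = 7/16 in

Total weld length L = 15 in.
Required throat t_e = P × Ω / (0.6 F_EXX × L) = 80.5 × 2.0 / (0.6 × 60 × 15) = 0.2981 in.
Required leg w = t_e / 0.707 = 0.4217 in → use 7/16 in.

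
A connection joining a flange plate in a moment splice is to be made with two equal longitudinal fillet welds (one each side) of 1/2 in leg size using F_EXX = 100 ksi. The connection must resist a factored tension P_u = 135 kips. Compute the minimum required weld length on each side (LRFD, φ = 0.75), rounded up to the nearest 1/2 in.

Throat t_e = 0.707 × 0.5 = 0.3535 in.
φr_n = 0.75 × 0.6 × 100 × 0.3535 = 15.91 kips/in.
L_req = P_u / φr_n = 135 / 15.91 = 8.487 in total.
Per side: 8.487 / 2 = 4.243 in.
Round up → use L = 4.5 in on each side.

L = 4.5 in on each side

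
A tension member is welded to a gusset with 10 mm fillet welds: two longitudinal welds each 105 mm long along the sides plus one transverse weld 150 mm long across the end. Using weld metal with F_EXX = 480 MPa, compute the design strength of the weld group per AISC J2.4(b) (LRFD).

t_e = 0.707 × 10 = 7.07 mm.
R_nwl = 0.6 × 480 × 7.07 × 210 × 10⁻³ = 427.6 kN (longitudinal, 2 welds).
R_nwt = 0.6 × 480 × 7.07 × 150 × 10⁻³ = 305.4 kN (transverse, base value).
(i) R_nwl + R_nwt = 733 kN; (ii) 0.85 R_nwl + 1.5 R_nwt = 821.6 kN.
R_n = max = 821.6 kN [governs: (ii)]; φR_n = 616.2 kN.

φR_n ≈ 616 kN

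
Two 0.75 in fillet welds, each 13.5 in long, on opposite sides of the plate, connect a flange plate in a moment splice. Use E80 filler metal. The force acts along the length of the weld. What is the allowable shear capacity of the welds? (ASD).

E80XX → F_EXX = 80 ksi.
Effective throat t_e = 0.707 × 0.75 = 0.5302 in.
Total length L = 27 in; A_we = 0.5302 × 27 = 14.32 in².
F_nw = 0.6 F_EXX = 0.6 × 80 = 48 ksi.
R_n = 48 × 14.32 = 687.2 kip; R_n/Ω = 687.2/2.0 = 343.6 kip.

R_n/Ω ≈ 344 kip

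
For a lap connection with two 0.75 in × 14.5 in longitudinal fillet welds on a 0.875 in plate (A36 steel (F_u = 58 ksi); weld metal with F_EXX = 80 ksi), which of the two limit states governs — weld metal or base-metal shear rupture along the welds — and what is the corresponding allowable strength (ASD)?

R_n/Ω ≈ 369 kips (weld metal governs)

t_e = 0.707 × 0.75 = 0.5302 in; L = 29 in.
Weld metal: R_n/Ω = (1/2.0) × 0.6 × 80 × 0.5302 × 29 = 369.1 kips.
Base metal (shear rupture): R_n/Ω = (1/2.0) × 0.6 × 58 × 0.875 × 29 = 441.5 kips.
Governing: weld metal.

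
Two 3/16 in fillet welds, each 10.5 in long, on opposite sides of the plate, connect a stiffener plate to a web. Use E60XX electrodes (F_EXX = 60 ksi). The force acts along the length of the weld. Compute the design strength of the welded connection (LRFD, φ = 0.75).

Effective throat t_e = 0.707 × 0.1875 = 0.1326 in.
Total length L = 21 in; A_we = 0.1326 × 21 = 2.784 in².
F_nw = 0.6 F_EXX = 0.6 × 60 = 36 ksi.
φR_n = 0.75 × 36 × 2.784 = 75.16 kip.

φR_n ≈ 75.2 kip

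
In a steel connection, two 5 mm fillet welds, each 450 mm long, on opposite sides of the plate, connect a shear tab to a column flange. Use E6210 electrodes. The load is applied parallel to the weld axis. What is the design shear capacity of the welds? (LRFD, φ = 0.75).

E62XX → F_EXX = 620 MPa.
Effective throat t_e = 0.707 × 5 = 3.535 mm.
Total length L = 900 mm; A_we = 3.535 × 900 = 3181 mm².
F_nw = 0.6 F_EXX = 0.6 × 620 = 372 MPa.
φR_n = 0.75 × 372 × 3181 × 10⁻³ = 887.6 kN.

φR_n ≈ 888 kN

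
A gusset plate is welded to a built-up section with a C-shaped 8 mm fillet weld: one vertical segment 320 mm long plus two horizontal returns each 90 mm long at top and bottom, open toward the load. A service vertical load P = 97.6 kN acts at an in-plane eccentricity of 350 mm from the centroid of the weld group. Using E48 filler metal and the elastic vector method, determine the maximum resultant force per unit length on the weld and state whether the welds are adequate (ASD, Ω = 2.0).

E48XX → F_EXX = 480 MPa.
Total weld length L_w = 500 mm. Treat welds as unit-width lines.
Centroid: x̄ = 2×90×45 / 500 = 16.2 mm from the vertical weld.
Polar moment about centroid: J = I_x + I_y = [320³/12 + 2×90×160²] + [320×16.2² + 2(90³/12 + 90×28.8²)] = 7693000 mm³.
Direct shear f_v = P/L_w = 97.6×10³ / 500 = 195.2 N/mm (vertical).
Torsion M = P·e = 97.6×10³ × 350 = 34160000 N·mm.
Critical point at (x, y) = (73.8, 160) from centroid. f_tx = M·y/J = 710.4 N/mm; f_ty = M·x/J = 327.7 N/mm.
Resultant f_max = √[f_tx² + (f_v + f_ty)²] = √[710.4² + (195.2 + 327.7)²] = 882.1 N/mm.
Capacity per unit length: r_n/Ω = (1/2.0) × 0.6 × 480 × (0.707 × 8) = 814.5 N/mm.
882.1 > 814.5 → NOT adequate.

f_max ≈ 882 N/mm; NOT adequate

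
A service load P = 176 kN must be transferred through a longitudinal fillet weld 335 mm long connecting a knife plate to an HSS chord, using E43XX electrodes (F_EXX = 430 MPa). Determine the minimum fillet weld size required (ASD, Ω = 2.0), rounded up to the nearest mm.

w = 6 mm

Total weld length L = 335 mm.
Required throat t_e = P × Ω / (0.6 F_EXX × L) = 176 × 2.0 / (0.6 × 430 × 335 × 10⁻³) = 4.073 mm.
Required leg w = t_e / 0.707 = 5.76 mm → use 6 mm.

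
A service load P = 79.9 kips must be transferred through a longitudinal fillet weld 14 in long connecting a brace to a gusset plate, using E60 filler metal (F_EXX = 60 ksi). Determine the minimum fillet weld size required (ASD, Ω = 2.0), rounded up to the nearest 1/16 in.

w = 1/2 in

Total weld length L = 14 in.
Required throat t_e = P × Ω / (0.6 F_EXX × L) = 79.9 × 2.0 / (0.6 × 60 × 14) = 0.3171 in.
Required leg w = t_e / 0.707 = 0.4485 in → use 1/2 in.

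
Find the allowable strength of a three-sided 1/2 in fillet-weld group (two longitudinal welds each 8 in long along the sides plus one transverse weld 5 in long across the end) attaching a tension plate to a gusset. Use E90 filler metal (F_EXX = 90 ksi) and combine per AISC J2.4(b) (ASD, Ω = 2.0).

R_n/Ω ≈ 201 kips

t_e = 0.707 × 0.5 = 0.3535 in.
R_nwl = 0.6 × 90 × 0.3535 × 16 = 305.4 kips (longitudinal, 2 welds).
R_nwt = 0.6 × 90 × 0.3535 × 5 = 95.44 kips (transverse, base value).
(i) R_nwl + R_nwt = 400.9 kips; (ii) 0.85 R_nwl + 1.5 R_nwt = 402.8 kips.
R_n = max = 402.8 kips [governs: (ii)]; R_n/Ω = 201.4 kips.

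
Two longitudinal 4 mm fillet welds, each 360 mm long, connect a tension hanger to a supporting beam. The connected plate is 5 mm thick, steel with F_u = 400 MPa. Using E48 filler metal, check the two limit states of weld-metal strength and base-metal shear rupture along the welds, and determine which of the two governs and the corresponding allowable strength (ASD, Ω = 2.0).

E48XX → F_EXX = 480 MPa.
t_e = 0.707 × 4 = 2.828 mm; L = 720 mm.
Weld metal: R_n/Ω = (1/2.0) × 0.6 × 480 × 2.828 × 720 × 10⁻³ = 293.2 kN.
Base metal (shear rupture): R_n/Ω = (1/2.0) × 0.6 × 400 × 5 × 720 × 10⁻³ = 432 kN.
Governing: weld metal.

R_n/Ω ≈ 293 kN (weld metal governs)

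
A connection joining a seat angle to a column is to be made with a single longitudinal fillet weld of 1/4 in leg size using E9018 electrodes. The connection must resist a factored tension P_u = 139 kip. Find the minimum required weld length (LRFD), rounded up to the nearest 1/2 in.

E90XX → F_EXX = 90 ksi.
Throat t_e = 0.707 × 0.25 = 0.1767 in.
φr_n = 0.75 × 0.6 × 90 × 0.1767 = 7.158 kip/in.
L_req = P_u / φr_n = 139 / 7.158 = 19.42 in total.
Round up → use L = 19.5 in.

L = 19.5 in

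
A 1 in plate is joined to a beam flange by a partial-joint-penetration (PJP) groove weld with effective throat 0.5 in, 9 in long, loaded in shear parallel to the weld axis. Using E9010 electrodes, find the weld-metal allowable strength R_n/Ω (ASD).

E90XX → F_EXX = 90 ksi.
Effective throat (given) t_e = 0.5 in.
A_we = 0.5 × 9 = 4.5 in².
F_nw = 0.6 F_EXX = 54 ksi.
R_n/Ω = (54 × 4.5) / 2.0 = 121.5 kip.

R_n/Ω ≈ 122 kip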